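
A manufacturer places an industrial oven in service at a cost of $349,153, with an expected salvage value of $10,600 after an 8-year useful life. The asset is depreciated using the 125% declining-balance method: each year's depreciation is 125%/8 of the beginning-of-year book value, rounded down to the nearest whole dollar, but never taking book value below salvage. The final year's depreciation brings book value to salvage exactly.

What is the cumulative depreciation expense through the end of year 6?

$223,172

Depreciable base = $349,153 − $10,600 = $338,553.
Year 1: ⌊$349,153 × 125%/8⌋ = $54,555. Book value $294,598.
Year 2: ⌊$294,598 × 125%/8⌋ = $46,030. Book value $248,568.
Year 3: ⌊$248,568 × 125%/8⌋ = $38,838. Book value $209,730.
Year 4: ⌊$209,730 × 125%/8⌋ = $32,770. Book value $176,960.
Year 5: ⌊$176,960 × 125%/8⌋ = $27,650. Book value $149,310.
Year 6: ⌊$149,310 × 125%/8⌋ = $23,329. Book value $125,981.
Accumulated through year 6 = $349,153 − $125,981 = $223,172.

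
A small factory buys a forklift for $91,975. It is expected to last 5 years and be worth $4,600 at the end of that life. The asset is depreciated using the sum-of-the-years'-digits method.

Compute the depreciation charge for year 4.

Depreciable base = $91,975 − $4,600 = $87,375.
Sum of the years' digits = 5+4+3+2+1 = 15.
Year 1: $87,375 × 5/15 = $29,125. Book value $62,850.
Year 2: $87,375 × 4/15 = $23,300. Book value $39,550.
Year 3: $87,375 × 3/15 = $17,475. Book value $22,075.
Year 4: $87,375 × 2/15 = $11,650. Book value $10,425.

$11,650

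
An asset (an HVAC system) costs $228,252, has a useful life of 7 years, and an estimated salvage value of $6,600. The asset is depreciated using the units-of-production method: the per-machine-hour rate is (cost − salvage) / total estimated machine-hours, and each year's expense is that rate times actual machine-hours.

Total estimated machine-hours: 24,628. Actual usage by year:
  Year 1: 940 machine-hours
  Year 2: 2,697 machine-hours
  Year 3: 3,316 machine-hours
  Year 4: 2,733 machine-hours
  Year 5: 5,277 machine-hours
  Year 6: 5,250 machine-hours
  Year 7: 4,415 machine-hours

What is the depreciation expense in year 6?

Depreciable base = $228,252 − $6,600 = $221,652.
Rate = $221,652 / 24,628 machine-hours = $9 per machine-hour.
Year 1: 940 × $9 = $8,460. Book value $219,792.
Year 2: 2,697 × $9 = $24,273. Book value $195,519.
Year 3: 3,316 × $9 = $29,844. Book value $165,675.
Year 4: 2,733 × $9 = $24,597. Book value $141,078.
Year 5: 5,277 × $9 = $47,493. Book value $93,585.
Year 6: 5,250 × $9 = $47,250. Book value $46,335.

$47,250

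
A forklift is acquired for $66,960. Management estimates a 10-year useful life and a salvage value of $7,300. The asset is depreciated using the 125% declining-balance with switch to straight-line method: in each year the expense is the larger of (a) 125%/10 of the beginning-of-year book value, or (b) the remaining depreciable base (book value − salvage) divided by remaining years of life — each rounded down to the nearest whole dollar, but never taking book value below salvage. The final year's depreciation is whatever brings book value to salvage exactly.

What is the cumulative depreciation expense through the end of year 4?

Depreciable base = $66,960 − $7,300 = $59,660.
Year 1: DB = ⌊$66,960 × 125%/10⌋ = $8,370; SL = ⌊$59,660/10⌋ = $5,966 → take DB $8,370. Book value $58,590.
Year 2: DB = ⌊$58,590 × 125%/10⌋ = $7,323; SL = ⌊$51,290/9⌋ = $5,698 → take DB $7,323. Book value $51,267.
Year 3: DB = ⌊$51,267 × 125%/10⌋ = $6,408; SL = ⌊$43,967/8⌋ = $5,495 → take DB $6,408. Book value $44,859.
Year 4: DB = ⌊$44,859 × 125%/10⌋ = $5,607; SL = ⌊$37,559/7⌋ = $5,365 → take DB $5,607. Book value $39,252.
Accumulated through year 4 = $66,960 − $39,252 = $27,708.

$27,708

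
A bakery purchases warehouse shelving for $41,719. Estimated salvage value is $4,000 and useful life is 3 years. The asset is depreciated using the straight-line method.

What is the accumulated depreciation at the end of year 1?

$12,573

Depreciable base = $41,719 − $4,000 = $37,719.
Annual expense = $37,719 / 3 = $12,573.
End of year 1: book value $29,146.
Accumulated through year 1 = $41,719 − $29,146 = $12,573.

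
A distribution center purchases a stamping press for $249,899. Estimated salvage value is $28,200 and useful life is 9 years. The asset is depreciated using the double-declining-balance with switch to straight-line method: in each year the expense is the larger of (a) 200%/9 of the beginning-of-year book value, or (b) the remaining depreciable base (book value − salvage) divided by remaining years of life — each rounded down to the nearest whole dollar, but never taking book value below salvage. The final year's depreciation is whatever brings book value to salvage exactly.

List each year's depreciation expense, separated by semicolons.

Depreciable base = $249,899 − $28,200 = $221,699.
Year 1: DB = ⌊$249,899 × 200%/9⌋ = $55,533; SL = ⌊$221,699/9⌋ = $24,633 → take DB $55,533. Book value $194,366.
Year 2: DB = ⌊$194,366 × 200%/9⌋ = $43,192; SL = ⌊$166,166/8⌋ = $20,770 → take DB $43,192. Book value $151,174.
Year 3: DB = ⌊$151,174 × 200%/9⌋ = $33,594; SL = ⌊$122,974/7⌋ = $17,567 → take DB $33,594. Book value $117,580.
Year 4: DB = ⌊$117,580 × 200%/9⌋ = $26,128; SL = ⌊$89,380/6⌋ = $14,896 → take DB $26,128. Book value $91,452.
Year 5: DB = ⌊$91,452 × 200%/9⌋ = $20,322; SL = ⌊$63,252/5⌋ = $12,650 → take DB $20,322. Book value $71,130.
Year 6: DB = ⌊$71,130 × 200%/9⌋ = $15,806; SL = ⌊$42,930/4⌋ = $10,732 → take DB $15,806. Book value $55,324.
Year 7: DB = ⌊$55,324 × 200%/9⌋ = $12,294; SL = ⌊$27,124/3⌋ = $9,041 → take DB $12,294. Book value $43,030.
Year 8: DB = ⌊$43,030 × 200%/9⌋ = $9,562; SL = ⌊$14,830/2⌋ = $7,415 → take DB $9,562. Book value $33,468.
Year 9 (final): $33,468 − $28,200 = $5,268. Book value $28,200.

$55,533; $43,192; $33,594; $26,128; $20,322; $15,806; $12,294; $9,562; $5,268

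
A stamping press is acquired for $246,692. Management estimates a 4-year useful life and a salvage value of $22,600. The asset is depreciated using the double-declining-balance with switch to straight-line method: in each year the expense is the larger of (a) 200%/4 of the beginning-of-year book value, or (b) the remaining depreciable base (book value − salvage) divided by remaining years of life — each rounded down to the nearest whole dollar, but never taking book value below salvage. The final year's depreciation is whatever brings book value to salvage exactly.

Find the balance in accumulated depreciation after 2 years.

$185,019

Depreciable base = $246,692 − $22,600 = $224,092.
Year 1: DB = ⌊$246,692 × 200%/4⌋ = $123,346; SL = ⌊$224,092/4⌋ = $56,023 → take DB $123,346. Book value $123,346.
Year 2: DB = ⌊$123,346 × 200%/4⌋ = $61,673; SL = ⌊$100,746/3⌋ = $33,582 → take DB $61,673. Book value $61,673.
Accumulated through year 2 = $246,692 − $61,673 = $185,019.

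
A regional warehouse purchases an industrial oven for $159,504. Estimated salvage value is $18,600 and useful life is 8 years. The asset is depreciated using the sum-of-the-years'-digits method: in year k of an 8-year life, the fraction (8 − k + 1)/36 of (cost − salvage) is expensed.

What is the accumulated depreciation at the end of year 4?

$101,764

Depreciable base = $159,504 − $18,600 = $140,904.
Sum of the years' digits = 8+7+6+5+4+3+2+1 = 36.
Year 1: $140,904 × 8/36 = $31,312. Book value $128,192.
Year 2: $140,904 × 7/36 = $27,398. Book value $100,794.
Year 3: $140,904 × 6/36 = $23,484. Book value $77,310.
Year 4: $140,904 × 5/36 = $19,570. Book value $57,740.
Accumulated through year 4 = $159,504 − $57,740 = $101,764.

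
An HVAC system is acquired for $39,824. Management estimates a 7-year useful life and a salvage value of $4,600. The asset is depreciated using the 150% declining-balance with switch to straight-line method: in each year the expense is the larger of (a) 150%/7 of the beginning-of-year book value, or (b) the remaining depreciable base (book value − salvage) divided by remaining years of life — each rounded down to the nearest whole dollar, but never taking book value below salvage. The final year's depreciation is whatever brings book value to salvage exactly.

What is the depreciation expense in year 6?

$3,526

Depreciable base = $39,824 − $4,600 = $35,224.
Year 1: DB = ⌊$39,824 × 150%/7⌋ = $8,533; SL = ⌊$35,224/7⌋ = $5,032 → take DB $8,533. Book value $31,291.
Year 2: DB = ⌊$31,291 × 150%/7⌋ = $6,705; SL = ⌊$26,691/6⌋ = $4,448 → take DB $6,705. Book value $24,586.
Year 3: DB = ⌊$24,586 × 150%/7⌋ = $5,268; SL = ⌊$19,986/5⌋ = $3,997 → take DB $5,268. Book value $19,318.
Year 4: DB = ⌊$19,318 × 150%/7⌋ = $4,139; SL = ⌊$14,718/4⌋ = $3,679 → take DB $4,139. Book value $15,179.
Year 5: DB = ⌊$15,179 × 150%/7⌋ = $3,252; SL = ⌊$10,579/3⌋ = $3,526 → take SL $3,526. Book value $11,653.
Year 6: DB = ⌊$11,653 × 150%/7⌋ = $2,497; SL = ⌊$7,053/2⌋ = $3,526 → take SL $3,526. Book value $8,127.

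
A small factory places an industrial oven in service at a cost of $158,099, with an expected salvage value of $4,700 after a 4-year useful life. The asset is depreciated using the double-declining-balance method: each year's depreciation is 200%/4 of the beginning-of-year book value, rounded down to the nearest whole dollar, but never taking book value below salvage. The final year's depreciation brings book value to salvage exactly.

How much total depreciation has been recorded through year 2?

$118,574

Depreciable base = $158,099 − $4,700 = $153,399.
Year 1: ⌊$158,099 × 200%/4⌋ = $79,049. Book value $79,050.
Year 2: ⌊$79,050 × 200%/4⌋ = $39,525. Book value $39,525.
Accumulated through year 2 = $158,099 − $39,525 = $118,574.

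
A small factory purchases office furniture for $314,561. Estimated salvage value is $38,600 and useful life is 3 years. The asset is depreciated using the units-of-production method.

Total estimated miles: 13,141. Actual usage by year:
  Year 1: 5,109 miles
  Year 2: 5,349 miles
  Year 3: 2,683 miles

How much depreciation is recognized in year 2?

$112,329

Depreciable base = $314,561 − $38,600 = $275,961.
Rate = $275,961 / 13,141 miles = $21 per mile.
Year 1: 5,109 × $21 = $107,289. Book value $207,272.
Year 2: 5,349 × $21 = $112,329. Book value $94,943.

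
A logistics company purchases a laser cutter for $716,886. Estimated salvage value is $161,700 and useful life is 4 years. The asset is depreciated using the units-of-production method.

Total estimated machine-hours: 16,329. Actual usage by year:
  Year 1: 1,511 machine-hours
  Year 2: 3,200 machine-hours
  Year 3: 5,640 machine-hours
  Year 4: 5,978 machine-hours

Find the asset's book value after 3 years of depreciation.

$364,952

Depreciable base = $716,886 − $161,700 = $555,186.
Rate = $555,186 / 16,329 machine-hours = $34 per machine-hour.
Year 1: 1,511 × $34 = $51,374. Book value $665,512.
Year 2: 3,200 × $34 = $108,800. Book value $556,712.
Year 3: 5,640 × $34 = $191,760. Book value $364,952.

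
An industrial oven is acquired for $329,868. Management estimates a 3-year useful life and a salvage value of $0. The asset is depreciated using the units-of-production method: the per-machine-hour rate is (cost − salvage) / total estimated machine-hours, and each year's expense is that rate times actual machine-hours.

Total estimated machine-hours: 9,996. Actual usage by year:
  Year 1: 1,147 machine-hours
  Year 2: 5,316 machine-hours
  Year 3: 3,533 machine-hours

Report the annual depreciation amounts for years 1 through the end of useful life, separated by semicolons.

$37,851; $175,428; $116,589

Depreciable base = $329,868 − $0 = $329,868.
Rate = $329,868 / 9,996 machine-hours = $33 per machine-hour.
Year 1: 1,147 × $33 = $37,851. Book value $292,017.
Year 2: 5,316 × $33 = $175,428. Book value $116,589.
Year 3: 3,533 × $33 = $116,589. Book value $0.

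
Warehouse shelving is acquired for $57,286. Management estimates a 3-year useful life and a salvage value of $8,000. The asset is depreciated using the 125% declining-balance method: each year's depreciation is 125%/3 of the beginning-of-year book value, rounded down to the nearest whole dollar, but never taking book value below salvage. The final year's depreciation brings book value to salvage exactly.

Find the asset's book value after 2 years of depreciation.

$19,494

Depreciable base = $57,286 − $8,000 = $49,286.
Year 1: ⌊$57,286 × 125%/3⌋ = $23,869. Book value $33,417.
Year 2: ⌊$33,417 × 125%/3⌋ = $13,923. Book value $19,494.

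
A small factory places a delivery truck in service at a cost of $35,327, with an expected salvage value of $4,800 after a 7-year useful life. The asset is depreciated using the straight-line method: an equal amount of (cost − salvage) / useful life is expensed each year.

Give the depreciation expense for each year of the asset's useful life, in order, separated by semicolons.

Depreciable base = $35,327 − $4,800 = $30,527.
Annual expense = $30,527 / 7 = $4,361.
End of year 1: book value $30,966.
End of year 2: book value $26,605.
End of year 3: book value $22,244.
End of year 4: book value $17,883.
End of year 5: book value $13,522.
End of year 6: book value $9,161.
End of year 7: book value $4,800.

$4,361; $4,361; $4,361; $4,361; $4,361; $4,361; $4,361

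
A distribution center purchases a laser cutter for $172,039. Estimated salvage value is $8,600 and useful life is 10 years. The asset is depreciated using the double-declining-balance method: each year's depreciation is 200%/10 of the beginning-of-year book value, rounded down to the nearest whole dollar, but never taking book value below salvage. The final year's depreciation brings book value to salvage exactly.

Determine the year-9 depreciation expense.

$5,772

Depreciable base = $172,039 − $8,600 = $163,439.
Year 1: ⌊$172,039 × 200%/10⌋ = $34,407. Book value $137,632.
Year 2: ⌊$137,632 × 200%/10⌋ = $27,526. Book value $110,106.
Year 3: ⌊$110,106 × 200%/10⌋ = $22,021. Book value $88,085.
Year 4: ⌊$88,085 × 200%/10⌋ = $17,617. Book value $70,468.
Year 5: ⌊$70,468 × 200%/10⌋ = $14,093. Book value $56,375.
Year 6: ⌊$56,375 × 200%/10⌋ = $11,275. Book value $45,100.
Year 7: ⌊$45,100 × 200%/10⌋ = $9,020. Book value $36,080.
Year 8: ⌊$36,080 × 200%/10⌋ = $7,216. Book value $28,864.
Year 9: ⌊$28,864 × 200%/10⌋ = $5,772. Book value $23,092.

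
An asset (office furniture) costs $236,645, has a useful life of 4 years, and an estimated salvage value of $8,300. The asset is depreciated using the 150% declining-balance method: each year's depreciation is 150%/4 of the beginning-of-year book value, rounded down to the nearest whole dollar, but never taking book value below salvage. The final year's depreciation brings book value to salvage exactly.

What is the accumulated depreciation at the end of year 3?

Depreciable base = $236,645 − $8,300 = $228,345.
Year 1: ⌊$236,645 × 150%/4⌋ = $88,741. Book value $147,904.
Year 2: ⌊$147,904 × 150%/4⌋ = $55,464. Book value $92,440.
Year 3: ⌊$92,440 × 150%/4⌋ = $34,665. Book value $57,775.
Accumulated through year 3 = $236,645 − $57,775 = $178,870.

$178,870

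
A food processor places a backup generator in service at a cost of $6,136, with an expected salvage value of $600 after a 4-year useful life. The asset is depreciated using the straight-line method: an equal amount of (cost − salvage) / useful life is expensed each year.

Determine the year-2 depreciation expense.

Depreciable base = $6,136 − $600 = $5,536.
Annual expense = $5,536 / 4 = $1,384.

$1,384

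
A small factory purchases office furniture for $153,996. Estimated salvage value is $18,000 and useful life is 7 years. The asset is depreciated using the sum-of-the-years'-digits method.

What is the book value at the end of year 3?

Depreciable base = $153,996 − $18,000 = $135,996.
Sum of the years' digits = 7+6+5+4+3+2+1 = 28.
Year 1: $135,996 × 7/28 = $33,999. Book value $119,997.
Year 2: $135,996 × 6/28 = $29,142. Book value $90,855.
Year 3: $135,996 × 5/28 = $24,285. Book value $66,570.

$66,570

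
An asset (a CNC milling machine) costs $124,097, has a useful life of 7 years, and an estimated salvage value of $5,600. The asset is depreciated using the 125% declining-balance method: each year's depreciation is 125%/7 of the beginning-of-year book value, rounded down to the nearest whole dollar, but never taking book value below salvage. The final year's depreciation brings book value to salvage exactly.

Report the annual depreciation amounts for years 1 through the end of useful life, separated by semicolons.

$22,160; $18,203; $14,952; $12,282; $10,089; $8,287; $32,524

Depreciable base = $124,097 − $5,600 = $118,497.
Year 1: ⌊$124,097 × 125%/7⌋ = $22,160. Book value $101,937.
Year 2: ⌊$101,937 × 125%/7⌋ = $18,203. Book value $83,734.
Year 3: ⌊$83,734 × 125%/7⌋ = $14,952. Book value $68,782.
Year 4: ⌊$68,782 × 125%/7⌋ = $12,282. Book value $56,500.
Year 5: ⌊$56,500 × 125%/7⌋ = $10,089. Book value $46,411.
Year 6: ⌊$46,411 × 125%/7⌋ = $8,287. Book value $38,124.
Year 7 (final): $38,124 − $5,600 = $32,524. Book value $5,600.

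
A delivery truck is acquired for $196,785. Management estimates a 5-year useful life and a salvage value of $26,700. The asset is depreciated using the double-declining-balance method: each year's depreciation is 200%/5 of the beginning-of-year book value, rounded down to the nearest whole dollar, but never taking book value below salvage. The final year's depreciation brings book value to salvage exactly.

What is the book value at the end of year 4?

Depreciable base = $196,785 − $26,700 = $170,085.
Year 1: ⌊$196,785 × 200%/5⌋ = $78,714. Book value $118,071.
Year 2: ⌊$118,071 × 200%/5⌋ = $47,228. Book value $70,843.
Year 3: ⌊$70,843 × 200%/5⌋ = $28,337. Book value $42,506.
Year 4: ⌊$42,506 × 200%/5⌋ = $17,002, capped at $15,806. Book value $26,700.

$26,700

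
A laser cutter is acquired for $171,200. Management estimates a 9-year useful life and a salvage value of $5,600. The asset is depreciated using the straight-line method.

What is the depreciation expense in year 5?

$18,400

Depreciable base = $171,200 − $5,600 = $165,600.
Annual expense = $165,600 / 9 = $18,400.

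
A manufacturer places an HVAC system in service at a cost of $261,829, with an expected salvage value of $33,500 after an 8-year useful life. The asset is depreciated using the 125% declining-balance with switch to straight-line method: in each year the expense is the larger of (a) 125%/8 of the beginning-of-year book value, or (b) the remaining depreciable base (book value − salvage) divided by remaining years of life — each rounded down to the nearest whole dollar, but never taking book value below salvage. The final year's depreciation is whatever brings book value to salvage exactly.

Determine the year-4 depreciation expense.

Depreciable base = $261,829 − $33,500 = $228,329.
Year 1: DB = ⌊$261,829 × 125%/8⌋ = $40,910; SL = ⌊$228,329/8⌋ = $28,541 → take DB $40,910. Book value $220,919.
Year 2: DB = ⌊$220,919 × 125%/8⌋ = $34,518; SL = ⌊$187,419/7⌋ = $26,774 → take DB $34,518. Book value $186,401.
Year 3: DB = ⌊$186,401 × 125%/8⌋ = $29,125; SL = ⌊$152,901/6⌋ = $25,483 → take DB $29,125. Book value $157,276.
Year 4: DB = ⌊$157,276 × 125%/8⌋ = $24,574; SL = ⌊$123,776/5⌋ = $24,755 → take SL $24,755. Book value $132,521.

$24,755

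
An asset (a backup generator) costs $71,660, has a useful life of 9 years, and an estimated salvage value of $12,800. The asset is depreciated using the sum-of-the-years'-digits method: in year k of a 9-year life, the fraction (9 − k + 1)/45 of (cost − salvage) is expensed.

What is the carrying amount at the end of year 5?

Depreciable base = $71,660 − $12,800 = $58,860.
Sum of the years' digits = 9+8+7+6+5+4+3+2+1 = 45.
Year 1: $58,860 × 9/45 = $11,772. Book value $59,888.
Year 2: $58,860 × 8/45 = $10,464. Book value $49,424.
Year 3: $58,860 × 7/45 = $9,156. Book value $40,268.
Year 4: $58,860 × 6/45 = $7,848. Book value $32,420.
Year 5: $58,860 × 5/45 = $6,540. Book value $25,880.

$25,880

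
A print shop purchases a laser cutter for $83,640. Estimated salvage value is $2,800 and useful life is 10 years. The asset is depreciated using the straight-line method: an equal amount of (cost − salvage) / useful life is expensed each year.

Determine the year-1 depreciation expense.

Depreciable base = $83,640 − $2,800 = $80,840.
Annual expense = $80,840 / 10 = $8,084.

$8,084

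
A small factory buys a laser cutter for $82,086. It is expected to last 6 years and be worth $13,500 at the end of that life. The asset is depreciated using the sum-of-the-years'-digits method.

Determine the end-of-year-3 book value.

Depreciable base = $82,086 − $13,500 = $68,586.
Sum of the years' digits = 6+5+4+3+2+1 = 21.
Year 1: $68,586 × 6/21 = $19,596. Book value $62,490.
Year 2: $68,586 × 5/21 = $16,330. Book value $46,160.
Year 3: $68,586 × 4/21 = $13,064. Book value $33,096.

$33,096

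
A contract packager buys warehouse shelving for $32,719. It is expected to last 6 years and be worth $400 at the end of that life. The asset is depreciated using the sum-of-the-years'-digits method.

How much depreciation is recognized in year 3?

$6,156

Depreciable base = $32,719 − $400 = $32,319.
Sum of the years' digits = 6+5+4+3+2+1 = 21.
Year 1: $32,319 × 6/21 = $9,234. Book value $23,485.
Year 2: $32,319 × 5/21 = $7,695. Book value $15,790.
Year 3: $32,319 × 4/21 = $6,156. Book value $9,634.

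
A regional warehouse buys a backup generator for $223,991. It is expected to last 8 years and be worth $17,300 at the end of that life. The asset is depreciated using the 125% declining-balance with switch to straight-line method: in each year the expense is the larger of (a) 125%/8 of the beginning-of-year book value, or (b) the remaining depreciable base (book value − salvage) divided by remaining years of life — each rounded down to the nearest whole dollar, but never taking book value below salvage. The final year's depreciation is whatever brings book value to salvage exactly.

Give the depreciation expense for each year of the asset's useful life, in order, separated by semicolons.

Depreciable base = $223,991 − $17,300 = $206,691.
Year 1: DB = ⌊$223,991 × 125%/8⌋ = $34,998; SL = ⌊$206,691/8⌋ = $25,836 → take DB $34,998. Book value $188,993.
Year 2: DB = ⌊$188,993 × 125%/8⌋ = $29,530; SL = ⌊$171,693/7⌋ = $24,527 → take DB $29,530. Book value $159,463.
Year 3: DB = ⌊$159,463 × 125%/8⌋ = $24,916; SL = ⌊$142,163/6⌋ = $23,693 → take DB $24,916. Book value $134,547.
Year 4: DB = ⌊$134,547 × 125%/8⌋ = $21,022; SL = ⌊$117,247/5⌋ = $23,449 → take SL $23,449. Book value $111,098.
Year 5: DB = ⌊$111,098 × 125%/8⌋ = $17,359; SL = ⌊$93,798/4⌋ = $23,449 → take SL $23,449. Book value $87,649.
Year 6: DB = ⌊$87,649 × 125%/8⌋ = $13,695; SL = ⌊$70,349/3⌋ = $23,449 → take SL $23,449. Book value $64,200.
Year 7: DB = ⌊$64,200 × 125%/8⌋ = $10,031; SL = ⌊$46,900/2⌋ = $23,450 → take SL $23,450. Book value $40,750.
Year 8 (final): $40,750 − $17,300 = $23,450. Book value $17,300.

$34,998; $29,530; $24,916; $23,449; $23,449; $23,449; $23,450; $23,450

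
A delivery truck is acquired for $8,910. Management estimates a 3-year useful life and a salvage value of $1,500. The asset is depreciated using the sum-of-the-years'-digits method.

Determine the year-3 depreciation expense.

Depreciable base = $8,910 − $1,500 = $7,410.
Sum of the years' digits = 3+2+1 = 6.
Year 1: $7,410 × 3/6 = $3,705. Book value $5,205.
Year 2: $7,410 × 2/6 = $2,470. Book value $2,735.
Year 3: $7,410 × 1/6 = $1,235. Book value $1,500.

$1,235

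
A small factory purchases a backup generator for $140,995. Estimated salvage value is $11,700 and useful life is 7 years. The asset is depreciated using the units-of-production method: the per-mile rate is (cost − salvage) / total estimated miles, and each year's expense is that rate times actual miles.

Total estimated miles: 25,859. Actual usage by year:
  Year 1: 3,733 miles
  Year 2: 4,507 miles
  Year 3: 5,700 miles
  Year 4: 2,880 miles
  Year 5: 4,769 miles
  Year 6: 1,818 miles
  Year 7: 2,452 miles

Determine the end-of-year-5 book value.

$33,050

Depreciable base = $140,995 − $11,700 = $129,295.
Rate = $129,295 / 25,859 miles = $5 per mile.
Year 1: 3,733 × $5 = $18,665. Book value $122,330.
Year 2: 4,507 × $5 = $22,535. Book value $99,795.
Year 3: 5,700 × $5 = $28,500. Book value $71,295.
Year 4: 2,880 × $5 = $14,400. Book value $56,895.
Year 5: 4,769 × $5 = $23,845. Book value $33,050.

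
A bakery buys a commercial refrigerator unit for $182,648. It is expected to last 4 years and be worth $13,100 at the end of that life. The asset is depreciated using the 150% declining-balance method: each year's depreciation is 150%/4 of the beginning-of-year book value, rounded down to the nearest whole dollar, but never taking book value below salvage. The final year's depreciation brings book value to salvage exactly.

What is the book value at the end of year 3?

Depreciable base = $182,648 − $13,100 = $169,548.
Year 1: ⌊$182,648 × 150%/4⌋ = $68,493. Book value $114,155.
Year 2: ⌊$114,155 × 150%/4⌋ = $42,808. Book value $71,347.
Year 3: ⌊$71,347 × 150%/4⌋ = $26,755. Book value $44,592.

$44,592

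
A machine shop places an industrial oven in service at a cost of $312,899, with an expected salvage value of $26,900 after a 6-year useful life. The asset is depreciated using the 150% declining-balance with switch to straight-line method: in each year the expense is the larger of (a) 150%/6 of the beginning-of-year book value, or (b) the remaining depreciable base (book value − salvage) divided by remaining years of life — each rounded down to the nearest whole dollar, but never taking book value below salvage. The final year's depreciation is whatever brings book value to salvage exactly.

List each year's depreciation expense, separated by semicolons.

$78,224; $58,668; $44,001; $35,035; $35,035; $35,036

Depreciable base = $312,899 − $26,900 = $285,999.
Year 1: DB = ⌊$312,899 × 150%/6⌋ = $78,224; SL = ⌊$285,999/6⌋ = $47,666 → take DB $78,224. Book value $234,675.
Year 2: DB = ⌊$234,675 × 150%/6⌋ = $58,668; SL = ⌊$207,775/5⌋ = $41,555 → take DB $58,668. Book value $176,007.
Year 3: DB = ⌊$176,007 × 150%/6⌋ = $44,001; SL = ⌊$149,107/4⌋ = $37,276 → take DB $44,001. Book value $132,006.
Year 4: DB = ⌊$132,006 × 150%/6⌋ = $33,001; SL = ⌊$105,106/3⌋ = $35,035 → take SL $35,035. Book value $96,971.
Year 5: DB = ⌊$96,971 × 150%/6⌋ = $24,242; SL = ⌊$70,071/2⌋ = $35,035 → take SL $35,035. Book value $61,936.
Year 6 (final): $61,936 − $26,900 = $35,036. Book value $26,900.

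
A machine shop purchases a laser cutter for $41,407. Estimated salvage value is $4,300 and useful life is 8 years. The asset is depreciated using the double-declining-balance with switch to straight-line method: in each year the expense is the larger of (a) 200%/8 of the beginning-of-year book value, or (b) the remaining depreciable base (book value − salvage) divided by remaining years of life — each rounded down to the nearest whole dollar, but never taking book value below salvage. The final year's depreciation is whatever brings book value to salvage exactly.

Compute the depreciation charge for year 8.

Depreciable base = $41,407 − $4,300 = $37,107.
Year 1: DB = ⌊$41,407 × 200%/8⌋ = $10,351; SL = ⌊$37,107/8⌋ = $4,638 → take DB $10,351. Book value $31,056.
Year 2: DB = ⌊$31,056 × 200%/8⌋ = $7,764; SL = ⌊$26,756/7⌋ = $3,822 → take DB $7,764. Book value $23,292.
Year 3: DB = ⌊$23,292 × 200%/8⌋ = $5,823; SL = ⌊$18,992/6⌋ = $3,165 → take DB $5,823. Book value $17,469.
Year 4: DB = ⌊$17,469 × 200%/8⌋ = $4,367; SL = ⌊$13,169/5⌋ = $2,633 → take DB $4,367. Book value $13,102.
Year 5: DB = ⌊$13,102 × 200%/8⌋ = $3,275; SL = ⌊$8,802/4⌋ = $2,200 → take DB $3,275. Book value $9,827.
Year 6: DB = ⌊$9,827 × 200%/8⌋ = $2,456; SL = ⌊$5,527/3⌋ = $1,842 → take DB $2,456. Book value $7,371.
Year 7: DB = ⌊$7,371 × 200%/8⌋ = $1,842; SL = ⌊$3,071/2⌋ = $1,535 → take DB $1,842. Book value $5,529.
Year 8 (final): $5,529 − $4,300 = $1,229. Book value $4,300.

$1,229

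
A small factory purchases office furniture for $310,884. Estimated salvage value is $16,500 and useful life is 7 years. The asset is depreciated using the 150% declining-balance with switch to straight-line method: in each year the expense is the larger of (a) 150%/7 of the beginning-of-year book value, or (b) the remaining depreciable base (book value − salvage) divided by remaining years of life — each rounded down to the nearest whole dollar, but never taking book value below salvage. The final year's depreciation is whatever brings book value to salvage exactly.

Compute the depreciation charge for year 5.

Depreciable base = $310,884 − $16,500 = $294,384.
Year 1: DB = ⌊$310,884 × 150%/7⌋ = $66,618; SL = ⌊$294,384/7⌋ = $42,054 → take DB $66,618. Book value $244,266.
Year 2: DB = ⌊$244,266 × 150%/7⌋ = $52,342; SL = ⌊$227,766/6⌋ = $37,961 → take DB $52,342. Book value $191,924.
Year 3: DB = ⌊$191,924 × 150%/7⌋ = $41,126; SL = ⌊$175,424/5⌋ = $35,084 → take DB $41,126. Book value $150,798.
Year 4: DB = ⌊$150,798 × 150%/7⌋ = $32,313; SL = ⌊$134,298/4⌋ = $33,574 → take SL $33,574. Book value $117,224.
Year 5: DB = ⌊$117,224 × 150%/7⌋ = $25,119; SL = ⌊$100,724/3⌋ = $33,574 → take SL $33,574. Book value $83,650.

$33,574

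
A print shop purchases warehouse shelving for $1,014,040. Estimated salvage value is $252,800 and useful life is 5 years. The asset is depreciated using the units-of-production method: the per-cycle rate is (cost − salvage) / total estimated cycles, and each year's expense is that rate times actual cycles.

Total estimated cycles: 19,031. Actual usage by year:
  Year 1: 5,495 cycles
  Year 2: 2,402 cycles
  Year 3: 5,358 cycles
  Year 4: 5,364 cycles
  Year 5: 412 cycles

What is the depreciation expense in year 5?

$16,480

Depreciable base = $1,014,040 − $252,800 = $761,240.
Rate = $761,240 / 19,031 cycles = $40 per cycle.
Year 1: 5,495 × $40 = $219,800. Book value $794,240.
Year 2: 2,402 × $40 = $96,080. Book value $698,160.
Year 3: 5,358 × $40 = $214,320. Book value $483,840.
Year 4: 5,364 × $40 = $214,560. Book value $269,280.
Year 5: 412 × $40 = $16,480. Book value $252,800.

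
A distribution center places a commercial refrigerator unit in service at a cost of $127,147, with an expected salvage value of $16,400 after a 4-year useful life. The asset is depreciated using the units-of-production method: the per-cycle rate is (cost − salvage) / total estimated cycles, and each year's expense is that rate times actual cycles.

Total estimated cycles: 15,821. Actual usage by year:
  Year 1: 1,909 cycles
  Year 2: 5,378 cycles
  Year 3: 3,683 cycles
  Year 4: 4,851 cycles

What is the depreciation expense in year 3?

$25,781

Depreciable base = $127,147 − $16,400 = $110,747.
Rate = $110,747 / 15,821 cycles = $7 per cycle.
Year 1: 1,909 × $7 = $13,363. Book value $113,784.
Year 2: 5,378 × $7 = $37,646. Book value $76,138.
Year 3: 3,683 × $7 = $25,781. Book value $50,357.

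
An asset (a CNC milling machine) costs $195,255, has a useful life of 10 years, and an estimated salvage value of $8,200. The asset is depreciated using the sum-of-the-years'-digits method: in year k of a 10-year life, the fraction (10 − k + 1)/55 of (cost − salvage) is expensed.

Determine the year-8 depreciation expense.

$10,203

Depreciable base = $195,255 − $8,200 = $187,055.
Sum of the years' digits = 10+9+8+7+6+5+4+3+2+1 = 55.
Year 1: $187,055 × 10/55 = $34,010. Book value $161,245.
Year 2: $187,055 × 9/55 = $30,609. Book value $130,636.
Year 3: $187,055 × 8/55 = $27,208. Book value $103,428.
Year 4: $187,055 × 7/55 = $23,807. Book value $79,621.
Year 5: $187,055 × 6/55 = $20,406. Book value $59,215.
Year 6: $187,055 × 5/55 = $17,005. Book value $42,210.
Year 7: $187,055 × 4/55 = $13,604. Book value $28,606.
Year 8: $187,055 × 3/55 = $10,203. Book value $18,403.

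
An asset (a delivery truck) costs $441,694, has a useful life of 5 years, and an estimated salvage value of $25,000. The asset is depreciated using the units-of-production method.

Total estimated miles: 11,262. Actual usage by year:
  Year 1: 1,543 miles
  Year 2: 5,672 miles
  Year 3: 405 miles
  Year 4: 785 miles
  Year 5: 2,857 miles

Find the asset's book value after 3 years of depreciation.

Depreciable base = $441,694 − $25,000 = $416,694.
Rate = $416,694 / 11,262 miles = $37 per mile.
Year 1: 1,543 × $37 = $57,091. Book value $384,603.
Year 2: 5,672 × $37 = $209,864. Book value $174,739.
Year 3: 405 × $37 = $14,985. Book value $159,754.

$159,754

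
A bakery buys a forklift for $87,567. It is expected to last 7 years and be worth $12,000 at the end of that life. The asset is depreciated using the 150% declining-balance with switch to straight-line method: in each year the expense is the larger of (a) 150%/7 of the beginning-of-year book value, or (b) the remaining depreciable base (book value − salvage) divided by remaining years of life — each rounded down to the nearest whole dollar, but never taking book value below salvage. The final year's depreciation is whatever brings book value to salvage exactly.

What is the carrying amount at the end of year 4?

$33,374

Depreciable base = $87,567 − $12,000 = $75,567.
Year 1: DB = ⌊$87,567 × 150%/7⌋ = $18,764; SL = ⌊$75,567/7⌋ = $10,795 → take DB $18,764. Book value $68,803.
Year 2: DB = ⌊$68,803 × 150%/7⌋ = $14,743; SL = ⌊$56,803/6⌋ = $9,467 → take DB $14,743. Book value $54,060.
Year 3: DB = ⌊$54,060 × 150%/7⌋ = $11,584; SL = ⌊$42,060/5⌋ = $8,412 → take DB $11,584. Book value $42,476.
Year 4: DB = ⌊$42,476 × 150%/7⌋ = $9,102; SL = ⌊$30,476/4⌋ = $7,619 → take DB $9,102. Book value $33,374.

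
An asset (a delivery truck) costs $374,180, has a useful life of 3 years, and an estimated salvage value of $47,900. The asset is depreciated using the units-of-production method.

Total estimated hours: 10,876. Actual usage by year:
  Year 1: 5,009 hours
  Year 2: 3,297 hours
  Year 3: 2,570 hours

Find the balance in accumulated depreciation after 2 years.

Depreciable base = $374,180 − $47,900 = $326,280.
Rate = $326,280 / 10,876 hours = $30 per hour.
Year 1: 5,009 × $30 = $150,270. Book value $223,910.
Year 2: 3,297 × $30 = $98,910. Book value $125,000.
Accumulated through year 2 = $374,180 − $125,000 = $249,180.

$249,180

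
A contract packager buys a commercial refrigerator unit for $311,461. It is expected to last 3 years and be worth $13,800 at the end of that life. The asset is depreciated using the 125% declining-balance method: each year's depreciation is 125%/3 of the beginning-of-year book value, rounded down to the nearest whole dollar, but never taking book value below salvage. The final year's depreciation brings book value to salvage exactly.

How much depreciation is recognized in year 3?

$92,184

Depreciable base = $311,461 − $13,800 = $297,661.
Year 1: ⌊$311,461 × 125%/3⌋ = $129,775. Book value $181,686.
Year 2: ⌊$181,686 × 125%/3⌋ = $75,702. Book value $105,984.
Year 3 (final): $105,984 − $13,800 = $92,184. Book value $13,800.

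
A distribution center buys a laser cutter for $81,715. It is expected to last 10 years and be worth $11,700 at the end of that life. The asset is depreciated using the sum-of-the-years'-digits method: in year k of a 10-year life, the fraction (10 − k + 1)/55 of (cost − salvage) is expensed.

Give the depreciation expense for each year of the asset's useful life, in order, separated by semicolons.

Depreciable base = $81,715 − $11,700 = $70,015.
Sum of the years' digits = 10+9+8+7+6+5+4+3+2+1 = 55.
Year 1: $70,015 × 10/55 = $12,730. Book value $68,985.
Year 2: $70,015 × 9/55 = $11,457. Book value $57,528.
Year 3: $70,015 × 8/55 = $10,184. Book value $47,344.
Year 4: $70,015 × 7/55 = $8,911. Book value $38,433.
Year 5: $70,015 × 6/55 = $7,638. Book value $30,795.
Year 6: $70,015 × 5/55 = $6,365. Book value $24,430.
Year 7: $70,015 × 4/55 = $5,092. Book value $19,338.
Year 8: $70,015 × 3/55 = $3,819. Book value $15,519.
Year 9: $70,015 × 2/55 = $2,546. Book value $12,973.
Year 10: $70,015 × 1/55 = $1,273. Book value $11,700.

$12,730; $11,457; $10,184; $8,911; $7,638; $6,365; $5,092; $3,819; $2,546; $1,273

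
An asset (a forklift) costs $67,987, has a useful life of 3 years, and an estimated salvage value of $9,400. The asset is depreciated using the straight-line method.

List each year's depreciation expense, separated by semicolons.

Depreciable base = $67,987 − $9,400 = $58,587.
Annual expense = $58,587 / 3 = $19,529.
End of year 1: book value $48,458.
End of year 2: book value $28,929.
End of year 3: book value $9,400.

$19,529; $19,529; $19,529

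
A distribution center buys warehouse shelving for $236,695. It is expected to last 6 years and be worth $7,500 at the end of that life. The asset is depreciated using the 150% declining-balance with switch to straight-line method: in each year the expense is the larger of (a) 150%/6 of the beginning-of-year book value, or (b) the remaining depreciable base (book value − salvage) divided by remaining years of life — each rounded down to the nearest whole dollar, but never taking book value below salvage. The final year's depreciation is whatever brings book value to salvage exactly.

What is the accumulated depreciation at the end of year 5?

$198,409

Depreciable base = $236,695 − $7,500 = $229,195.
Year 1: DB = ⌊$236,695 × 150%/6⌋ = $59,173; SL = ⌊$229,195/6⌋ = $38,199 → take DB $59,173. Book value $177,522.
Year 2: DB = ⌊$177,522 × 150%/6⌋ = $44,380; SL = ⌊$170,022/5⌋ = $34,004 → take DB $44,380. Book value $133,142.
Year 3: DB = ⌊$133,142 × 150%/6⌋ = $33,285; SL = ⌊$125,642/4⌋ = $31,410 → take DB $33,285. Book value $99,857.
Year 4: DB = ⌊$99,857 × 150%/6⌋ = $24,964; SL = ⌊$92,357/3⌋ = $30,785 → take SL $30,785. Book value $69,072.
Year 5: DB = ⌊$69,072 × 150%/6⌋ = $17,268; SL = ⌊$61,572/2⌋ = $30,786 → take SL $30,786. Book value $38,286.
Accumulated through year 5 = $236,695 − $38,286 = $198,409.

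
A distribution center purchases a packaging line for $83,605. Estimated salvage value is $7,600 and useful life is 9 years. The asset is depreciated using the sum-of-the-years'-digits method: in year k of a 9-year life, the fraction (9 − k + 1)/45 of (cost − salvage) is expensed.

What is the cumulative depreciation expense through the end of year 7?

$70,938

Depreciable base = $83,605 − $7,600 = $76,005.
Sum of the years' digits = 9+8+7+6+5+4+3+2+1 = 45.
Year 1: $76,005 × 9/45 = $15,201. Book value $68,404.
Year 2: $76,005 × 8/45 = $13,512. Book value $54,892.
Year 3: $76,005 × 7/45 = $11,823. Book value $43,069.
Year 4: $76,005 × 6/45 = $10,134. Book value $32,935.
Year 5: $76,005 × 5/45 = $8,445. Book value $24,490.
Year 6: $76,005 × 4/45 = $6,756. Book value $17,734.
Year 7: $76,005 × 3/45 = $5,067. Book value $12,667.
Accumulated through year 7 = $83,605 − $12,667 = $70,938.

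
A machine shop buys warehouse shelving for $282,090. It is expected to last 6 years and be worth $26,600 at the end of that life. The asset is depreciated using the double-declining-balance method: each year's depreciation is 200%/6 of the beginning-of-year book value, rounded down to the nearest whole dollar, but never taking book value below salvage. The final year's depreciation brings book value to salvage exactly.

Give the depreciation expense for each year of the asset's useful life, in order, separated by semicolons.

Depreciable base = $282,090 − $26,600 = $255,490.
Year 1: ⌊$282,090 × 200%/6⌋ = $94,030. Book value $188,060.
Year 2: ⌊$188,060 × 200%/6⌋ = $62,686. Book value $125,374.
Year 3: ⌊$125,374 × 200%/6⌋ = $41,791. Book value $83,583.
Year 4: ⌊$83,583 × 200%/6⌋ = $27,861. Book value $55,722.
Year 5: ⌊$55,722 × 200%/6⌋ = $18,574. Book value $37,148.
Year 6 (final): $37,148 − $26,600 = $10,548. Book value $26,600.

$94,030; $62,686; $41,791; $27,861; $18,574; $10,548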